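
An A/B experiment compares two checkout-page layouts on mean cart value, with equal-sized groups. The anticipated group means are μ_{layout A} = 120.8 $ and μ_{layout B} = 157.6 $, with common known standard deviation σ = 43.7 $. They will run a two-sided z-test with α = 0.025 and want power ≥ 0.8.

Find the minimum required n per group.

n = 27 per group

Standardized effect: d = |μ_{layout A} − μ_{layout B}| / σ = |120.8 − 157.6| / 43.7 = 0.8421
Set Φ(δ − 2.241) = 0.8; then δ − 2.241 = Φ⁻¹(0.8) = 0.842, giving δ = 3.083.
(Ignoring the negligible lower-tail rejection probability gives the usual closed-form inversion.)
δ = d·√(n/2) ⇒ n = 2(δ/d)² = 2 × (3.083 / 0.8421)² = 26.81.
Rounding up, n = 27 per group.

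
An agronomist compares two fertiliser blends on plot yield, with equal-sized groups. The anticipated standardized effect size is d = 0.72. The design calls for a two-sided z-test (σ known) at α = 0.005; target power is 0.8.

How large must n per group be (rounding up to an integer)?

Set Φ(δ − 2.807) = 0.8; then δ − 2.807 = Φ⁻¹(0.8) = 0.842, giving δ = 3.649.
(For δ > 0 the lower-tail rejection region contributes negligibly to power, so the one-term inversion is standard.)
δ = d·√(n/2) ⇒ n = 2(δ/d)² = 2 × (3.649 / 0.72)² = 51.36.
Round up to the next whole unit.

n = 52 per group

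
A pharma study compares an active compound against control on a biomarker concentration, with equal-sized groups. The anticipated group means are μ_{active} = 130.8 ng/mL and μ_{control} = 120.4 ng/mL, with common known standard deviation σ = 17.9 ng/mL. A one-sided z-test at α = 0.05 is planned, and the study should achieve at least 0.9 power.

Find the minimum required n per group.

n = 51 per group

Standardized effect: d = |μ_{active} − μ_{control}| / σ = |130.8 − 120.4| / 17.9 = 0.5810
Set Φ(δ − 1.645) = 0.9; then δ − 1.645 = Φ⁻¹(0.9) = 1.282, giving δ = 2.926.
δ = d·√(n/2) ⇒ n = 2(δ/d)² = 2 × (2.926 / 0.5810)² = 50.74.
Round up to the next whole unit.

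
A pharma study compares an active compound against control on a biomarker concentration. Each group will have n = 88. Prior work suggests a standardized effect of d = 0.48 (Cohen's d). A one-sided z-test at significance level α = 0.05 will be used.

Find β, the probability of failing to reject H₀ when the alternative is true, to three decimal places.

β ≈ 0.062

Noncentrality parameter: δ = d·√(n/2) = 0.48 × √(88/2) = 3.1840
Critical value for a one-sided test at α = 0.05: z_α = 1.645.
Power = P(Z > 1.645 − δ) = Φ(1.539) = 0.9381.
Type II error: β = 1 − power = 1 − 0.9381 = 0.0619.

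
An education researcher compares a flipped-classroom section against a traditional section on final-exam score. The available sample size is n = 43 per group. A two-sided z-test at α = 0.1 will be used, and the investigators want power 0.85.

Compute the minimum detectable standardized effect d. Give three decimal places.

Required noncentrality: δ = z_{0.05} + z_{0.15} = 1.645 + 1.036 = 2.681.
(The second rejection-region term Φ(−δ − z_{α/2}) is negligible and dropped.)
δ = d·√(n/2) ⇒ d = δ/√(n/2) = 2.681/√(43/2) = 0.5783.

d ≈ 0.578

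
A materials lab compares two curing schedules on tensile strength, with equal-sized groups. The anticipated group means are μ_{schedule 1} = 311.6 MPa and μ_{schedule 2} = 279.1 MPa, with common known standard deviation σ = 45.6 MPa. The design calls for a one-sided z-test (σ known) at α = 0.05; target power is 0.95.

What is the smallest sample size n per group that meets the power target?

Standardized effect: d = |μ_{schedule 1} − μ_{schedule 2}| / σ = |311.6 − 279.1| / 45.6 = 0.7127
Set Φ(δ − 1.645) = 0.95; then δ − 1.645 = Φ⁻¹(0.95) = 1.645, giving δ = 3.290.
δ = d·√(n/2) ⇒ n = 2(δ/d)² = 2 × (3.290 / 0.7127)² = 42.61.
Rounding up, n = 43 per group.

n = 43 per group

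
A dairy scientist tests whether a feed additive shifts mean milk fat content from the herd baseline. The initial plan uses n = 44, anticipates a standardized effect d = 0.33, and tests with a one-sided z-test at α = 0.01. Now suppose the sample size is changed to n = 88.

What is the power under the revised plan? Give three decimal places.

Power ≈ 0.779

With n = 88: δ = d·√n = 0.33 × √88 = 3.0957. Critical value z_{0.01} = 2.326.
Revised power = Φ(δ − 2.326) = Φ(0.769) = 0.7792.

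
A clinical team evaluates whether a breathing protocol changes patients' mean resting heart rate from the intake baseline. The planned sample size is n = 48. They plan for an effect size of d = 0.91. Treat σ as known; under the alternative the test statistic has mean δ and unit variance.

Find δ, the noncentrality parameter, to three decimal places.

δ = d·√n = 0.91 × √48 = 6.3047

δ ≈ 6.305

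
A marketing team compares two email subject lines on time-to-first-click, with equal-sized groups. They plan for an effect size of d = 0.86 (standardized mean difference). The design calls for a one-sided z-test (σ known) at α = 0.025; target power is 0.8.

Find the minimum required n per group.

n = 22 per group

For power 0.8 need Φ(δ − z_{0.025}) = 0.8, so δ = z_{0.025} + z_{0.20} = 1.960 + 0.842 = 2.802.
δ = d·√(n/2) ⇒ n = 2(δ/d)² = 2 × (2.802 / 0.86)² = 21.22.
Round up to the next whole unit.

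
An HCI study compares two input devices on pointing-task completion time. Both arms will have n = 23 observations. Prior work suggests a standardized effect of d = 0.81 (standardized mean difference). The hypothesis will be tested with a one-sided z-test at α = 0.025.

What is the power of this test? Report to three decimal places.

Noncentrality parameter: δ = d·√(n/2) = 0.81 × √(23/2) = 2.7468
One-sided α = 0.025 → critical value z_{0.025} = 1.960.
Power = P(Z > 1.960 − δ) = Φ(0.787) = 0.7843.

Power ≈ 0.784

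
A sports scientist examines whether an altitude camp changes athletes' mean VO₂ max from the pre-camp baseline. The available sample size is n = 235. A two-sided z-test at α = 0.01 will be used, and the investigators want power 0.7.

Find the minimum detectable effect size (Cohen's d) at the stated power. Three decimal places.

d ≈ 0.202

Need Φ(δ − 2.576) = 0.7, so δ = 2.576 + 0.524 = 3.100.
(Lower-tail contribution to power is negligible for δ > 0.)
δ = d·√n ⇒ d = δ/√n = 3.100/√235 = 0.2022.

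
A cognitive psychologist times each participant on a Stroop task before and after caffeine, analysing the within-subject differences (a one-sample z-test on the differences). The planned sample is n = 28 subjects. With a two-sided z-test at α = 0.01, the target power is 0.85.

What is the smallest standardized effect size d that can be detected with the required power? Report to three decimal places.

d ≈ 0.683

Required noncentrality: δ = z_{0.005} + z_{0.15} = 2.576 + 1.036 = 3.612.
(Lower-tail contribution to power is negligible for δ > 0.)
δ = d·√n ⇒ d = δ/√n = 3.612/√28 = 0.6827.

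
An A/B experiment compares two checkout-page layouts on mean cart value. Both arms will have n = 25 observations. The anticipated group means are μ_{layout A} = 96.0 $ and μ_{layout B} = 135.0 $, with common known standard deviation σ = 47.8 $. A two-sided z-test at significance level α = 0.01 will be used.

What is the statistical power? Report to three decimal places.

Power ≈ 0.621

Standardized effect: d = |μ_{layout A} − μ_{layout B}| / σ = |96.0 − 135.0| / 47.8 = 0.8159
Noncentrality parameter: δ = d·√(n/2) = 0.8159 × √(25/2) = 2.8846
Two-sided α = 0.01 → critical value z_{0.005} = 2.576.
Power = Φ(δ − 2.576) + Φ(−δ − 2.576) = Φ(0.309) + Φ(-5.460) = 0.6213 + 0.0000 = 0.6213.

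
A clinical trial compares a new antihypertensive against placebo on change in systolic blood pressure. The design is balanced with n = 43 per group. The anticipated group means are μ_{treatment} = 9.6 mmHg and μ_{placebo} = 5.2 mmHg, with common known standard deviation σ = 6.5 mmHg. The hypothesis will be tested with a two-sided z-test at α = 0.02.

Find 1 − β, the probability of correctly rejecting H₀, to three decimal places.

Power ≈ 0.792

Standardized effect: d = |μ_{treatment} − μ_{placebo}| / σ = |9.6 − 5.2| / 6.5 = 0.6769
Noncentrality parameter: δ = d·√(n/2) = 0.6769 × √(43/2) = 3.1388
Critical value for a two-sided test at α = 0.02: z_{α/2} = 2.326.
Power = Φ(δ − 2.326) + Φ(−δ − 2.326) = Φ(0.812) + Φ(-5.465) = 0.7917 + 0.0000 = 0.7917.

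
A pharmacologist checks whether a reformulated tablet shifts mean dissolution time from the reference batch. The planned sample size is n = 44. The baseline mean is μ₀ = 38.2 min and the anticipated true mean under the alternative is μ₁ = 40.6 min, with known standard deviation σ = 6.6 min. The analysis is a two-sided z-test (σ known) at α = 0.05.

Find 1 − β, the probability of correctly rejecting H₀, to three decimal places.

Standardized effect: d = |μ₁ − μ₀| / σ = |40.6 − 38.2| / 6.6 = 0.3636
Noncentrality parameter: δ = d·√n = 0.3636 × √44 = 2.4121
Critical value for a two-sided test at α = 0.05: z_{α/2} = 1.960.
Power = Φ(δ − 1.960) + Φ(−δ − 1.960) = Φ(0.452) + Φ(-4.372) = 0.6744 + 0.0000 = 0.6744.

Power ≈ 0.674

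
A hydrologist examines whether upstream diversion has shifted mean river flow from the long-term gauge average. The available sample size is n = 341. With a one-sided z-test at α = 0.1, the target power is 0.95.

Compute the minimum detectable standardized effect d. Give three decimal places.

d ≈ 0.158

Need Φ(δ − 1.282) = 0.95, so δ = 1.282 + 1.645 = 2.926.
δ = d·√n ⇒ d = δ/√n = 2.926/√341 = 0.1585.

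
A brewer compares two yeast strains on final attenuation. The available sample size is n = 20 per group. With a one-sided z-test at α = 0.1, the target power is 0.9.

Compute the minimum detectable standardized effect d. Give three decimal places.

d ≈ 0.811

Need Φ(δ − 1.282) = 0.9, so δ = 1.282 + 1.282 = 2.563.
δ = d·√(n/2) ⇒ d = δ/√(n/2) = 2.563/√(20/2) = 0.8105.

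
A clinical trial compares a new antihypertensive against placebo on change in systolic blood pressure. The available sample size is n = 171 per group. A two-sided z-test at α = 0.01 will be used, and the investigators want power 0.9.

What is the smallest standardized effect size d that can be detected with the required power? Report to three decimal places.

d ≈ 0.417

Need Φ(δ − 2.576) = 0.9, so δ = 2.576 + 1.282 = 3.857.
(The second rejection-region term Φ(−δ − z_{α/2}) is negligible and dropped.)
δ = d·√(n/2) ⇒ d = δ/√(n/2) = 3.857/√(171/2) = 0.4172.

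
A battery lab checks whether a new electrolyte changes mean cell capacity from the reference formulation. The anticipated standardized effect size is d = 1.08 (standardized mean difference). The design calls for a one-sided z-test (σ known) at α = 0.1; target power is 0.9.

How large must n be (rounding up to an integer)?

n = 6

For power 0.9 need Φ(δ − z_{0.1}) = 0.9, so δ = z_{0.1} + z_{0.10} = 1.282 + 1.282 = 2.563.
δ = d·√n ⇒ n = (δ/d)² = (2.563 / 1.08)² = 5.63.
Rounding up, n = 6.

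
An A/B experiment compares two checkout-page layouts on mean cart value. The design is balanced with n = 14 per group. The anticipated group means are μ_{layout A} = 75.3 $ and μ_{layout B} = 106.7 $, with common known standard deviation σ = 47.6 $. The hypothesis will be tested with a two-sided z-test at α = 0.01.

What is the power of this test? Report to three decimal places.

Standardized effect: d = |μ_{layout A} − μ_{layout B}| / σ = |75.3 − 106.7| / 47.6 = 0.6597
Noncentrality parameter: δ = d·√(n/2) = 0.6597 × √(14/2) = 1.7453
Critical value for a two-sided test at α = 0.01: z_{α/2} = 2.576.
Power = Φ(δ − 2.576) + Φ(−δ − 2.576) = Φ(-0.831) + Φ(-4.321) = 0.2031 + 0.0000 = 0.2031.

Power ≈ 0.203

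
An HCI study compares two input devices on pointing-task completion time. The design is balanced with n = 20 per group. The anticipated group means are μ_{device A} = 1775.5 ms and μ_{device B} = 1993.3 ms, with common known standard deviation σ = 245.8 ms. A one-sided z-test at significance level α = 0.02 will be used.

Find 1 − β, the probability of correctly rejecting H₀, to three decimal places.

Power ≈ 0.773

Standardized effect: d = |μ_{device A} − μ_{device B}| / σ = |1775.5 − 1993.3| / 245.8 = 0.8861
Noncentrality parameter: δ = d·√(n/2) = 0.8861 × √(20/2) = 2.8021
Critical value for a one-sided test at α = 0.02: z_α = 2.054.
Power = Φ(δ − 2.054) = Φ(0.748) = 0.7729.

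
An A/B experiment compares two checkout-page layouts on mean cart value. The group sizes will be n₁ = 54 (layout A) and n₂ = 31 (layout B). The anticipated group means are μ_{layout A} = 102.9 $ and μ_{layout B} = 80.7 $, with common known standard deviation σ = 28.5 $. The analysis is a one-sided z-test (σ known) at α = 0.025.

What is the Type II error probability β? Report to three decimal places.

β ≈ 0.067

Standardized effect: d = |μ_{layout A} − μ_{layout B}| / σ = |102.9 − 80.7| / 28.5 = 0.7789
Noncentrality parameter: δ = d / √(1/n₁ + 1/n₂) = 0.7789 / √(1/54 + 1/31) = 3.4568
Critical value for a one-sided test at α = 0.025: z_α = 1.960.
Power = P(Z > 1.960 − δ) = Φ(1.497) = 0.9328.
Type II error: β = 1 − power = 1 − 0.9328 = 0.0672.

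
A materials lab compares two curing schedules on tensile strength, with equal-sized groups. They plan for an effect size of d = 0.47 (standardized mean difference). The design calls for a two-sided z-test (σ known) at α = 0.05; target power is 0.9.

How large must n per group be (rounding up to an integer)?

n = 96 per group

For power 0.9 need Φ(δ − z_{0.025}) = 0.9, so δ = z_{0.025} + z_{0.10} = 1.960 + 1.282 = 3.242.
(Ignoring the negligible lower-tail rejection probability gives the usual closed-form inversion.)
δ = d·√(n/2) ⇒ n = 2(δ/d)² = 2 × (3.242 / 0.47)² = 95.13.
Rounding up, n = 96 per group.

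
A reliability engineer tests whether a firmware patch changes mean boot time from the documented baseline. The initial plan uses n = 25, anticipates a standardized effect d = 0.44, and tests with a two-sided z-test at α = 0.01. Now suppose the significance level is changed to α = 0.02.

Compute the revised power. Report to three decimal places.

Power ≈ 0.450

δ = d·√n = 0.44 × √25 = 2.2000 (unchanged). New critical value: z_{0.01} = 2.326.
Revised power = Φ(δ − 2.326) + Φ(−δ − 2.326) = Φ(-0.126) + Φ(-4.526) = 0.4497 + 0.0000 = 0.4497.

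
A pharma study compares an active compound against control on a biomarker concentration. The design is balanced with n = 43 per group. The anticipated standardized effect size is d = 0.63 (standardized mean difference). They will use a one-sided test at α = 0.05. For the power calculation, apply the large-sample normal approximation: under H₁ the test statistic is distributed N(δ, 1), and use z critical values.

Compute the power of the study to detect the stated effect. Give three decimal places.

Noncentrality parameter: δ = d·√(n/2) = 0.63 × √(43/2) = 2.9212
Critical value for a one-sided test at α = 0.05: z_α = 1.645.
Power = P(Z > 1.645 − δ) = Φ(1.276) = 0.8991.

Power ≈ 0.899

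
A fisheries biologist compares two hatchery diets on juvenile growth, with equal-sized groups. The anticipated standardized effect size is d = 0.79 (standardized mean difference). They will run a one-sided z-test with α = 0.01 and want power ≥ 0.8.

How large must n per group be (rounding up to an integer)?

For power 0.8 need Φ(δ − z_{0.01}) = 0.8, so δ = z_{0.01} + z_{0.20} = 2.326 + 0.842 = 3.168.
δ = d·√(n/2) ⇒ n = 2(δ/d)² = 2 × (3.168 / 0.79)² = 32.16.
Round up to the next whole unit.

n = 33 per group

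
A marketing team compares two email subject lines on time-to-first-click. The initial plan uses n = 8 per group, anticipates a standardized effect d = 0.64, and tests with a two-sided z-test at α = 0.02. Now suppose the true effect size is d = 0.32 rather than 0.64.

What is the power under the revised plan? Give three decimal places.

Power ≈ 0.047

With d = 0.32: δ = d·√(n/2) = 0.32 × √(8/2) = 0.6400. Critical value z_{0.01} = 2.326.
Revised power = Φ(δ − 2.326) + Φ(−δ − 2.326) = Φ(-1.686) + Φ(-2.966) = 0.0459 + 0.0015 = 0.0474.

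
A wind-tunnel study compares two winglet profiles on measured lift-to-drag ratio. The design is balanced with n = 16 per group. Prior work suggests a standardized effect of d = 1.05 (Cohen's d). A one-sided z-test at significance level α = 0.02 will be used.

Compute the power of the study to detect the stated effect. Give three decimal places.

Noncentrality parameter: δ = d·√(n/2) = 1.05 × √(16/2) = 2.9698
One-sided α = 0.02 → critical value z_{0.02} = 2.054.
Power = Φ(δ − 2.054) = Φ(0.916) = 0.8202.

Power ≈ 0.820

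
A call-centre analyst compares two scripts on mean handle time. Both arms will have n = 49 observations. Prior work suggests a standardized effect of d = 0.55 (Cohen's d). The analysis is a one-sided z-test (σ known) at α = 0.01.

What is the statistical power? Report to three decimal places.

Power ≈ 0.654

Noncentrality parameter: δ = d·√(n/2) = 0.55 × √(49/2) = 2.7224
Critical value for a one-sided test at α = 0.01: z_α = 2.326.
Power = P(Z > 2.326 − δ) = Φ(0.396) = 0.6540.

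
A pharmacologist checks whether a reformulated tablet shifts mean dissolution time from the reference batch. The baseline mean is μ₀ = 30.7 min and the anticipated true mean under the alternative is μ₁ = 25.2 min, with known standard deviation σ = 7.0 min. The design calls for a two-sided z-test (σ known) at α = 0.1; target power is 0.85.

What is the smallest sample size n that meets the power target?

n = 12

Standardized effect: d = |μ₁ − μ₀| / σ = |25.2 − 30.7| / 7.0 = 0.7857
Set Φ(δ − 1.645) = 0.85; then δ − 1.645 = Φ⁻¹(0.85) = 1.036, giving δ = 2.681.
(For δ > 0 the lower-tail rejection region contributes negligibly to power, so the one-term inversion is standard.)
δ = d·√n ⇒ n = (δ/d)² = (2.681 / 0.7857)² = 11.65.
Rounding up, n = 12.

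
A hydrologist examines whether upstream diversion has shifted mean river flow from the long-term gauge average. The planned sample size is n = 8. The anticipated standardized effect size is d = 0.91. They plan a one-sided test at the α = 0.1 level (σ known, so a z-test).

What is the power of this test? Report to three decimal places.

Power ≈ 0.902

Noncentrality parameter: δ = d·√n = 0.91 × √8 = 2.5739
One-sided α = 0.1 → critical value z_{0.1} = 1.282.
Power = P(Z > 1.282 − δ) = Φ(1.292) = 0.9019.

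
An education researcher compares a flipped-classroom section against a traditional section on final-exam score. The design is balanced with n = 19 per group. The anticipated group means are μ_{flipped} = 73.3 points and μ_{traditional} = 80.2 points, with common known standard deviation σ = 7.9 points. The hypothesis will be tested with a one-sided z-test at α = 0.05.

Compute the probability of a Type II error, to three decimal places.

β ≈ 0.148

Standardized effect: d = |μ_{flipped} − μ_{traditional}| / σ = |73.3 − 80.2| / 7.9 = 0.8734
Noncentrality parameter: δ = d·√(n/2) = 0.8734 × √(19/2) = 2.6921
Critical value for a one-sided test at α = 0.05: z_α = 1.645.
Power = Φ(δ − 1.645) = Φ(1.047) = 0.8525.
Type II error: β = 1 − power = 1 − 0.8525 = 0.1475.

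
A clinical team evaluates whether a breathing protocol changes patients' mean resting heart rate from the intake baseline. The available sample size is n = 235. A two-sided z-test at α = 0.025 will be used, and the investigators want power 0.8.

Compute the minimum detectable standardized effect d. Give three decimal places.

Need Φ(δ − 2.241) = 0.8, so δ = 2.241 + 0.842 = 3.083.
(Lower-tail contribution to power is negligible for δ > 0.)
δ = d·√n ⇒ d = δ/√n = 3.083/√235 = 0.2011.

d ≈ 0.201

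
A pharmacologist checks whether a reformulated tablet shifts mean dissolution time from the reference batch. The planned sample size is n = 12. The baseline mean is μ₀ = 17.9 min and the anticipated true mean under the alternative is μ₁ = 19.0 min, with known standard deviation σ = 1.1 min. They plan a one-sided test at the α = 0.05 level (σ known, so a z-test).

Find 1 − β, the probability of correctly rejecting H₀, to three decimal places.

Standardized effect: d = |μ₁ − μ₀| / σ = |19.0 − 17.9| / 1.1 = 1.0000
Noncentrality parameter: δ = d·√n = 1.0000 × √12 = 3.4641
Critical value for a one-sided test at α = 0.05: z_α = 1.645.
Power = Φ(δ − 1.645) = Φ(1.819) = 0.9656.

Power ≈ 0.966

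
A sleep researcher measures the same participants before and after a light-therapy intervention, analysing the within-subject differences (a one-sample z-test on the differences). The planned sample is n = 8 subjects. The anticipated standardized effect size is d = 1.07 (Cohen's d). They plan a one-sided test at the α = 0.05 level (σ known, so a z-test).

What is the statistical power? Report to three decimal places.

Power ≈ 0.916

Noncentrality parameter: δ = d·√n = 1.07 × √8 = 3.0264
One-sided α = 0.05 → critical value z_{0.05} = 1.645.
Power = Φ(δ − 1.645) = Φ(1.382) = 0.9164.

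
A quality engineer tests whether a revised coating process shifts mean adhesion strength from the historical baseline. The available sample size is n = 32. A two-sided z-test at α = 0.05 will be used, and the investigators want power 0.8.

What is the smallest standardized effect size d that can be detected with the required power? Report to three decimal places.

Required noncentrality: δ = z_{0.025} + z_{0.20} = 1.960 + 0.842 = 2.802.
(The second rejection-region term Φ(−δ − z_{α/2}) is negligible and dropped.)
δ = d·√n ⇒ d = δ/√n = 2.802/√32 = 0.4953.

d ≈ 0.495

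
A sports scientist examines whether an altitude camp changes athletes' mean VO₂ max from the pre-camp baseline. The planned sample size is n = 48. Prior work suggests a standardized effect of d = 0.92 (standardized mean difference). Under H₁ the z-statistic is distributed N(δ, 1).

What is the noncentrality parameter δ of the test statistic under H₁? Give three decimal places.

δ ≈ 6.374

δ = d·√n = 0.92 × √48 = 6.3739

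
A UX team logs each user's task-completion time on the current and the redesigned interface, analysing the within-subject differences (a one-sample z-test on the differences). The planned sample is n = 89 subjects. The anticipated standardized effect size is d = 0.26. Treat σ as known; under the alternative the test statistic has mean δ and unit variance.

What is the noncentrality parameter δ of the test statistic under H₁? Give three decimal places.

δ = d·√n = 0.26 × √89 = 2.4528

δ ≈ 2.453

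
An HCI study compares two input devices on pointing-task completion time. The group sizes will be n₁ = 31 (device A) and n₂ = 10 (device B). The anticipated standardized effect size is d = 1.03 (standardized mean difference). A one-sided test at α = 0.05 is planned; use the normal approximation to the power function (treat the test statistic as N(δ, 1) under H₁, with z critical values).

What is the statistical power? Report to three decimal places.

Power ≈ 0.882

Noncentrality parameter: δ = d / √(1/n₁ + 1/n₂) = 1.03 / √(1/31 + 1/10) = 2.8322
One-sided α = 0.05 → critical value z_{0.05} = 1.645.
Power = P(Z > 1.645 − δ) = Φ(1.187) = 0.8825.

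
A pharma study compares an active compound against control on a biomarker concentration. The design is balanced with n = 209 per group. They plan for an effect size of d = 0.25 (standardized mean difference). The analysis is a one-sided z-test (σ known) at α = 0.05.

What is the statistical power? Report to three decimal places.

Noncentrality parameter: δ = d·√(n/2) = 0.25 × √(209/2) = 2.5556
One-sided α = 0.05 → critical value z_{0.05} = 1.645.
Power = P(Z > 1.645 − δ) = Φ(0.911) = 0.8188.

Power ≈ 0.819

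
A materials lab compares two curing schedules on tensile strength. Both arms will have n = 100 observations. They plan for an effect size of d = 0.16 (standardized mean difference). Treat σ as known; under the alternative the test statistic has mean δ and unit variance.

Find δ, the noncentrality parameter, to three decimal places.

δ ≈ 1.131

The noncentrality parameter scales effect size by the design's sample-size factor: δ = d·√(n/2) = 0.16 × √(100/2) = 1.1314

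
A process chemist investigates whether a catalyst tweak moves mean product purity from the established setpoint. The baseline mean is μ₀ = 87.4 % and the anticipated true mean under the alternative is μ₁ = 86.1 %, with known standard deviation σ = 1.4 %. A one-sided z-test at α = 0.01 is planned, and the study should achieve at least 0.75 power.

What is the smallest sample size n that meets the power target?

Standardized effect: d = |μ₁ − μ₀| / σ = |86.1 − 87.4| / 1.4 = 0.9286
Set Φ(δ − 2.326) = 0.75; then δ − 2.326 = Φ⁻¹(0.75) = 0.674, giving δ = 3.001.
δ = d·√n ⇒ n = (δ/d)² = (3.001 / 0.9286)² = 10.44.
Round up to the next whole unit.

n = 11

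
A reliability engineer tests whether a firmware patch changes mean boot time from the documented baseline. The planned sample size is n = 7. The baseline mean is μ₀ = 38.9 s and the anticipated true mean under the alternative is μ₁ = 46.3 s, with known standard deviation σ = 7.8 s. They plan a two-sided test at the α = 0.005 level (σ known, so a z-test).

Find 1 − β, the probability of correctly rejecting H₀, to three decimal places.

Standardized effect: d = |μ₁ − μ₀| / σ = |46.3 − 38.9| / 7.8 = 0.9487
Noncentrality parameter: δ = d·√n = 0.9487 × √7 = 2.5101
Two-sided α = 0.005 → critical value z_{0.0025} = 2.807.
Power = Φ(δ − 2.807) + Φ(−δ − 2.807) = Φ(-0.297) + Φ(-5.317) = 0.3832 + 0.0000 = 0.3832.

Power ≈ 0.383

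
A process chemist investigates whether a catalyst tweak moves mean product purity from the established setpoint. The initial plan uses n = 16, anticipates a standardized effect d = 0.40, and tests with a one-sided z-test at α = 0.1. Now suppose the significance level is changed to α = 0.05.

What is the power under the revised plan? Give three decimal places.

Power ≈ 0.482

δ = d·√n = 0.40 × √16 = 1.6000 (unchanged). New critical value: z_{0.05} = 1.645.
Revised power = Φ(δ − 1.645) = Φ(-0.045) = 0.4821.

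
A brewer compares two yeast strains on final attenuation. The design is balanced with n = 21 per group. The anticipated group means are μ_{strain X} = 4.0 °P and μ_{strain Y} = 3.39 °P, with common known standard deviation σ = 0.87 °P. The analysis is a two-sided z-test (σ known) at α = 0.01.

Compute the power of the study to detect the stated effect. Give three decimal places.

Standardized effect: d = |μ_{strain X} − μ_{strain Y}| / σ = |4.0 − 3.39| / 0.87 = 0.7011
Noncentrality parameter: δ = d·√(n/2) = 0.7011 × √(21/2) = 2.2720
Critical value for a two-sided test at α = 0.01: z_{α/2} = 2.576.
Power = Φ(δ − 2.576) + Φ(−δ − 2.576) = Φ(-0.304) + Φ(-4.848) = 0.3806 + 0.0000 = 0.3806.

Power ≈ 0.381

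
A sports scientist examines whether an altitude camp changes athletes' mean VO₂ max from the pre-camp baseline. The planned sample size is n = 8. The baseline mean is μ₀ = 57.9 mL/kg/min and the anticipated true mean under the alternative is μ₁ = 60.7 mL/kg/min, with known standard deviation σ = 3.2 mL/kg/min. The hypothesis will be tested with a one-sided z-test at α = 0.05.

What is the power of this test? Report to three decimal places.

Power ≈ 0.797

Standardized effect: d = |μ₁ − μ₀| / σ = |60.7 − 57.9| / 3.2 = 0.8750
Noncentrality parameter: δ = d·√n = 0.8750 × √8 = 2.4749
Critical value for a one-sided test at α = 0.05: z_α = 1.645.
Power = P(Z > 1.645 − δ) = Φ(0.830) = 0.7967.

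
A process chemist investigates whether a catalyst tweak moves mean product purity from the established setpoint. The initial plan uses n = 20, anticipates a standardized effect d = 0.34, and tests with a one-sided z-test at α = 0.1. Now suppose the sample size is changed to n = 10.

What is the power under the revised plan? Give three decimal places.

Power ≈ 0.418

With n = 10: δ = d·√n = 0.34 × √10 = 1.0752. Critical value z_{0.1} = 1.282.
Revised power = Φ(δ − 1.282) = Φ(-0.206) = 0.4182.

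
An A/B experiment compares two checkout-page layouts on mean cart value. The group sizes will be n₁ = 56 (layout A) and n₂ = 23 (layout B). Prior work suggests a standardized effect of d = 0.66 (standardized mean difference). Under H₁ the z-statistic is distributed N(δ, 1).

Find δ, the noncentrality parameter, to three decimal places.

δ = d / √(1/n₁ + 1/n₂) = 0.66 / √(1/56 + 1/23) = 2.6649

δ ≈ 2.665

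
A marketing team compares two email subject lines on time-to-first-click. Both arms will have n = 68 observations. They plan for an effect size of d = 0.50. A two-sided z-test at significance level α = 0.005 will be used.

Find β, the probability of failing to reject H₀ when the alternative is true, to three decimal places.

Noncentrality parameter: δ = d·√(n/2) = 0.50 × √(68/2) = 2.9155
Two-sided α = 0.005 → critical value z_{0.0025} = 2.807.
Power = Φ(δ − 2.807) + Φ(−δ − 2.807) = Φ(0.108) + Φ(-5.723) = 0.5432 + 0.0000 = 0.5432.
Type II error: β = 1 − power = 1 − 0.5432 = 0.4568.

β ≈ 0.457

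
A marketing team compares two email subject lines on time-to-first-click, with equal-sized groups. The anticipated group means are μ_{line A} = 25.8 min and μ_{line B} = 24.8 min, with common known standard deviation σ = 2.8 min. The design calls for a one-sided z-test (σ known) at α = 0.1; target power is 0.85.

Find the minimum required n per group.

n = 85 per group

Standardized effect: d = |μ_{line A} − μ_{line B}| / σ = |25.8 − 24.8| / 2.8 = 0.3571
Set Φ(δ − 1.282) = 0.85; then δ − 1.282 = Φ⁻¹(0.85) = 1.036, giving δ = 2.318.
δ = d·√(n/2) ⇒ n = 2(δ/d)² = 2 × (2.318 / 0.3571)² = 84.25.
Rounding up, n = 85 per group.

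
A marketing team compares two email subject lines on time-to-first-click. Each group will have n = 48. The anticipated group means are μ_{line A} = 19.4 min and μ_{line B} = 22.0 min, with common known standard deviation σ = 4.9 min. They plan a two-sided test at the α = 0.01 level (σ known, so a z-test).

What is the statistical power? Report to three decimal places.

Standardized effect: d = |μ_{line A} − μ_{line B}| / σ = |19.4 − 22.0| / 4.9 = 0.5306
Noncentrality parameter: δ = d·√(n/2) = 0.5306 × √(48/2) = 2.5995
Two-sided α = 0.01 → critical value z_{0.005} = 2.576.
Power = Φ(δ − 2.576) + Φ(−δ − 2.576) = Φ(0.024) + Φ(-5.175) = 0.5094 + 0.0000 = 0.5094.

Power ≈ 0.509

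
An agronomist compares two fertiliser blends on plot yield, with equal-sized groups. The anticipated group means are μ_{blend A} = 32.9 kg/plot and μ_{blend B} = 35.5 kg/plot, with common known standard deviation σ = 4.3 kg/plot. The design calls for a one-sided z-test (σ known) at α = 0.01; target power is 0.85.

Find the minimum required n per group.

n = 62 per group

Standardized effect: d = |μ_{blend A} − μ_{blend B}| / σ = |32.9 − 35.5| / 4.3 = 0.6047
For power 0.85 need Φ(δ − z_{0.01}) = 0.85, so δ = z_{0.01} + z_{0.15} = 2.326 + 1.036 = 3.363.
δ = d·√(n/2) ⇒ n = 2(δ/d)² = 2 × (3.363 / 0.6047)² = 61.86.
Rounding up, n = 62 per group.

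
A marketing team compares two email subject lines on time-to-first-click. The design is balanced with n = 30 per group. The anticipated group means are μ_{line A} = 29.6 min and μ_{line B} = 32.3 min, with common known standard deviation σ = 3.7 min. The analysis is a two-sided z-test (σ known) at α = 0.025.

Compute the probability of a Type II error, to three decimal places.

β ≈ 0.279

Standardized effect: d = |μ_{line A} − μ_{line B}| / σ = |29.6 − 32.3| / 3.7 = 0.7297
Noncentrality parameter: δ = d·√(n/2) = 0.7297 × √(30/2) = 2.8262
Two-sided α = 0.025 → critical value z_{0.0125} = 2.241.
Power = Φ(δ − 2.241) + Φ(−δ − 2.241) = Φ(0.585) + Φ(-5.068) = 0.7207 + 0.0000 = 0.7207.
Type II error: β = 1 − power = 1 − 0.7207 = 0.2793.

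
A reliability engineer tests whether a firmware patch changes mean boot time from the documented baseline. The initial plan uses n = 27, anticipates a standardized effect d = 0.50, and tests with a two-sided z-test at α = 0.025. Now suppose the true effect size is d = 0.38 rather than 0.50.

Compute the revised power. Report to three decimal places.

Power ≈ 0.395

With d = 0.38: δ = d·√n = 0.38 × √27 = 1.9745. Critical value z_{0.0125} = 2.241.
Revised power = Φ(δ − 2.241) + Φ(−δ − 2.241) = Φ(-0.267) + Φ(-4.216) = 0.3948 + 0.0000 = 0.3948.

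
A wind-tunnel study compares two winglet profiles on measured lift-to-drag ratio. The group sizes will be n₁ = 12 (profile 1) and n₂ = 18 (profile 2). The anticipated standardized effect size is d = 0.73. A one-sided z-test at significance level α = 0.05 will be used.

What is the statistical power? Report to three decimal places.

Noncentrality parameter: δ = d / √(1/n₁ + 1/n₂) = 0.73 / √(1/12 + 1/18) = 1.9588
One-sided α = 0.05 → critical value z_{0.05} = 1.645.
Power = Φ(δ − 1.645) = Φ(0.314) = 0.6232.

Power ≈ 0.623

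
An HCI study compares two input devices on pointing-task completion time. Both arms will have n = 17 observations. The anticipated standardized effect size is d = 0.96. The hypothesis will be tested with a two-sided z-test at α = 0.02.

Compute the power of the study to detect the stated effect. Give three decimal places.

Noncentrality parameter: λ = d·√(n/2) = 0.96 × √(17/2) = 2.7989
Critical value for a two-sided test at α = 0.02: z_{α/2} = 2.326.
Power = Φ(λ − 2.326) + Φ(−λ − 2.326) = Φ(0.473) + Φ(-5.125) = 0.6817 + 0.0000 = 0.6817.

Power ≈ 0.682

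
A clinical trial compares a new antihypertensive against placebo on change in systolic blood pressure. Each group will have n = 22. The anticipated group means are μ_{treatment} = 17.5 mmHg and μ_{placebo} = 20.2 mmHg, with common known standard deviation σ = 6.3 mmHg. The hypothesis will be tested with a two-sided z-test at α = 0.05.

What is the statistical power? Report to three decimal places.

Standardized effect: d = |μ_{treatment} − μ_{placebo}| / σ = |17.5 − 20.2| / 6.3 = 0.4286
Noncentrality parameter: δ = d·√(n/2) = 0.4286 × √(22/2) = 1.4214
Critical value for a two-sided test at α = 0.05: z_{α/2} = 1.960.
Power = Φ(δ − 1.960) + Φ(−δ − 1.960) = Φ(-0.539) + Φ(-3.381) = 0.2951 + 0.0004 = 0.2955.

Power ≈ 0.295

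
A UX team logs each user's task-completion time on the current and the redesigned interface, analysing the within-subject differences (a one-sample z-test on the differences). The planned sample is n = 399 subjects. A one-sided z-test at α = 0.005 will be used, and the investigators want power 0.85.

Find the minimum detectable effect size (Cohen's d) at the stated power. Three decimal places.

Required noncentrality: δ = z_{0.005} + z_{0.15} = 2.576 + 1.036 = 3.612.
δ = d·√n ⇒ d = δ/√n = 3.612/√399 = 0.1808.

d ≈ 0.181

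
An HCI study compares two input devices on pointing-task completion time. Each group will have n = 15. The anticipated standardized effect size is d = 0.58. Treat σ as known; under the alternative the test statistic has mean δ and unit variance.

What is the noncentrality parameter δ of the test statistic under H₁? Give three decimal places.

The noncentrality parameter scales effect size by the design's sample-size factor: δ = d·√(n/2) = 0.58 × √(15/2) = 1.5884

δ ≈ 1.588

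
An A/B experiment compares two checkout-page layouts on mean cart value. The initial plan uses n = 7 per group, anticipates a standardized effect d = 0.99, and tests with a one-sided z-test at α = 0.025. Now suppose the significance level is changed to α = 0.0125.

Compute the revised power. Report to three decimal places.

Power ≈ 0.349

δ = d·√(n/2) = 0.99 × √(7/2) = 1.8521 (unchanged). New critical value: z_{0.0125} = 2.241.
Revised power = Φ(δ − 2.241) = Φ(-0.389) = 0.3485.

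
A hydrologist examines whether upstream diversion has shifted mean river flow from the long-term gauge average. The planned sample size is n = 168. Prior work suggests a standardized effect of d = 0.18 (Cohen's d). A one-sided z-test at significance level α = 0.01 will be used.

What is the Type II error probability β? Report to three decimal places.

Noncentrality parameter: δ = d·√n = 0.18 × √168 = 2.3331
One-sided α = 0.01 → critical value z_{0.01} = 2.326.
Power = P(Z > 2.326 − δ) = Φ(0.007) = 0.5027.
Type II error: β = 1 − power = 1 − 0.5027 = 0.4973.

β ≈ 0.497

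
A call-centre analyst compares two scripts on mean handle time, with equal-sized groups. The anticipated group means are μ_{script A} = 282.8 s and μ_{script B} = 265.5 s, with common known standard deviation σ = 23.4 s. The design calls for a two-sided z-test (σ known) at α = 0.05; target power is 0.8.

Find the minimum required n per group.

n = 29 per group

Standardized effect: d = |μ_{script A} − μ_{script B}| / σ = |282.8 − 265.5| / 23.4 = 0.7393
For power 0.8 need Φ(δ − z_{0.025}) = 0.8, so δ = z_{0.025} + z_{0.20} = 1.960 + 0.842 = 2.802.
(Ignoring the negligible lower-tail rejection probability gives the usual closed-form inversion.)
δ = d·√(n/2) ⇒ n = 2(δ/d)² = 2 × (2.802 / 0.7393)² = 28.72.
Round up to the next whole unit.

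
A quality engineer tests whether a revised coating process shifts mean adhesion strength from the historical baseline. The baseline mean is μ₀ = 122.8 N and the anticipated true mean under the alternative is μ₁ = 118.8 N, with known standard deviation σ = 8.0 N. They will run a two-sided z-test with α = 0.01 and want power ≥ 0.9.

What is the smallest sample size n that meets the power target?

n = 60

Standardized effect: d = |μ₁ − μ₀| / σ = |118.8 − 122.8| / 8.0 = 0.5000
For power 0.9 need Φ(δ − z_{0.005}) = 0.9, so δ = z_{0.005} + z_{0.10} = 2.576 + 1.282 = 3.857.
(Ignoring the negligible lower-tail rejection probability gives the usual closed-form inversion.)
δ = d·√n ⇒ n = (δ/d)² = (3.857 / 0.5000)² = 59.52.
Rounding up, n = 60.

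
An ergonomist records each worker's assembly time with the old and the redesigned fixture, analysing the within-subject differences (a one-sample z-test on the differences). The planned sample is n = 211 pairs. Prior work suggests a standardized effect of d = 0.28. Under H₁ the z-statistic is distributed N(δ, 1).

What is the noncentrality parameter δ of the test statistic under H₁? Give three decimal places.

The noncentrality parameter scales effect size by the design's sample-size factor: δ = d·√n = 0.28 × √211 = 4.0672

δ ≈ 4.067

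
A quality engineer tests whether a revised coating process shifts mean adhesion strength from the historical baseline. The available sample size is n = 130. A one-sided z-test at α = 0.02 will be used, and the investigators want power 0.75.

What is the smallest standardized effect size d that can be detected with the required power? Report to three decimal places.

Need Φ(δ − 2.054) = 0.75, so δ = 2.054 + 0.674 = 2.728.
δ = d·√n ⇒ d = δ/√n = 2.728/√130 = 0.2393.

d ≈ 0.239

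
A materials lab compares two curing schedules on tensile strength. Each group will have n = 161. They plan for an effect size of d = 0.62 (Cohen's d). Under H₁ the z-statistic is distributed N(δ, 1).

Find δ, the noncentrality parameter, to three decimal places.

The noncentrality parameter scales effect size by the design's sample-size factor: δ = d·√(n/2) = 0.62 × √(161/2) = 5.5628

δ ≈ 5.563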